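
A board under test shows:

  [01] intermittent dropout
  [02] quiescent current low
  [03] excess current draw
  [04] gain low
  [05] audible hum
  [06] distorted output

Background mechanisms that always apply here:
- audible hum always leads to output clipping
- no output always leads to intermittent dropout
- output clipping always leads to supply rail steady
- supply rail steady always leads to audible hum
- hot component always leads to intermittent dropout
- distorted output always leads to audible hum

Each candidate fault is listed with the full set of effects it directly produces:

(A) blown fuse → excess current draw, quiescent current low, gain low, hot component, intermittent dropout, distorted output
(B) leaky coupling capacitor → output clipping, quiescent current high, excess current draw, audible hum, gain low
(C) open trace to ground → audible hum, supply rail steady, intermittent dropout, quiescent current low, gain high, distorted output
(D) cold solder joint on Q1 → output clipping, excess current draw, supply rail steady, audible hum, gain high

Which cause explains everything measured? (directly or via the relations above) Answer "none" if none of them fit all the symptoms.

Per-candidate check:
(A) blown fuse — accounts for every observation (audible hum through distorted output → audible hum)
(B) leaky coupling capacitor — fails on intermittent dropout, quiescent current low, distorted output (predicts quiescent current high, not quiescent current low)
(C) open trace to ground — intermittent dropout yes; quiescent current low yes; excess current draw NO; gain low NO; audible hum yes; distorted output yes
(D) cold solder joint on Q1 — intermittent dropout NO; quiescent current low NO; excess current draw yes; gain low NO; audible hum yes; distorted output NO
(A) alone accounts for all the evidence.

A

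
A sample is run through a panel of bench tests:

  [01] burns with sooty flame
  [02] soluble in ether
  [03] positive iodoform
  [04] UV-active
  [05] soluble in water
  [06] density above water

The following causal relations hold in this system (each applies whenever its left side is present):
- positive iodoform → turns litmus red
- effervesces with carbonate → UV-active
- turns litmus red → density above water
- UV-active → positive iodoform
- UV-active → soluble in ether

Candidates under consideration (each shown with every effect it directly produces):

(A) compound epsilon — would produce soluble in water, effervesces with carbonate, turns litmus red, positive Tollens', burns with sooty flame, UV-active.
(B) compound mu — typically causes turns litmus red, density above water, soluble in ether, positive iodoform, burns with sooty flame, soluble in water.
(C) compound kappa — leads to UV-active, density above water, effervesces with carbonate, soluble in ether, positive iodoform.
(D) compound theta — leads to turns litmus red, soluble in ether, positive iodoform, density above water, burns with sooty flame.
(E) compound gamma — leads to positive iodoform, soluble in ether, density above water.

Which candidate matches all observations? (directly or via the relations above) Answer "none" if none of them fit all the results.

For each candidate, compare predicted effects to what was observed:
(A) compound epsilon — burns with sooty flame match; soluble in ether match (by UV-active → soluble in ether); positive iodoform match (by UV-active → positive iodoform); UV-active match; soluble in water match; density above water match (by turns litmus red → density above water)
(B) compound mu — does not account for UV-active
(C) compound kappa — does not account for burns with sooty flame, soluble in water
(D) compound theta — does not account for UV-active, soluble in water
(E) compound gamma — does not account for burns with sooty flame, UV-active, soluble in water
(A) alone accounts for all the evidence.

A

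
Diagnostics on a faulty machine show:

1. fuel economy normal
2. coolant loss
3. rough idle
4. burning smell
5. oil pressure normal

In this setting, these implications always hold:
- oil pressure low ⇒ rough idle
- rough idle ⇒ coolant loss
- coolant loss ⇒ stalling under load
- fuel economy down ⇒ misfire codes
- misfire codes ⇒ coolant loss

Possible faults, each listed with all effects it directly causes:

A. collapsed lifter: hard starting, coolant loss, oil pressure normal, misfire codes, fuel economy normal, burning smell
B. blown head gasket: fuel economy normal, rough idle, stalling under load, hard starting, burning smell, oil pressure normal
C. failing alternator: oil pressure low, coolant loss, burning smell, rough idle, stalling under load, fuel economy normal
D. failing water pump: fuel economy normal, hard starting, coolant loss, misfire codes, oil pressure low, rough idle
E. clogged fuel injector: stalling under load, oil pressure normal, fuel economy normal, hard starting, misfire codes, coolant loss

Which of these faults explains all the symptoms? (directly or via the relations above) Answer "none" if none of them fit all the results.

Testing each hypothesis:
(A) collapsed lifter — fuel economy normal ✓; coolant loss ✓; rough idle ✗; burning smell ✓; oil pressure normal ✓
(B) blown head gasket — fuel economy normal ✓; coolant loss ✓ (by rough idle → coolant loss); rough idle ✓; burning smell ✓; oil pressure normal ✓
(C) failing alternator — fuel economy normal ✓; coolant loss ✓; rough idle ✓; burning smell ✓; oil pressure normal ✗
(D) failing water pump — fails on burning smell, oil pressure normal (predicts oil pressure low, not oil pressure normal)
(E) clogged fuel injector — fuel economy normal ✓; coolant loss ✓; rough idle ✗; burning smell ✗; oil pressure normal ✓
(B) is the only candidate with no mismatches.

B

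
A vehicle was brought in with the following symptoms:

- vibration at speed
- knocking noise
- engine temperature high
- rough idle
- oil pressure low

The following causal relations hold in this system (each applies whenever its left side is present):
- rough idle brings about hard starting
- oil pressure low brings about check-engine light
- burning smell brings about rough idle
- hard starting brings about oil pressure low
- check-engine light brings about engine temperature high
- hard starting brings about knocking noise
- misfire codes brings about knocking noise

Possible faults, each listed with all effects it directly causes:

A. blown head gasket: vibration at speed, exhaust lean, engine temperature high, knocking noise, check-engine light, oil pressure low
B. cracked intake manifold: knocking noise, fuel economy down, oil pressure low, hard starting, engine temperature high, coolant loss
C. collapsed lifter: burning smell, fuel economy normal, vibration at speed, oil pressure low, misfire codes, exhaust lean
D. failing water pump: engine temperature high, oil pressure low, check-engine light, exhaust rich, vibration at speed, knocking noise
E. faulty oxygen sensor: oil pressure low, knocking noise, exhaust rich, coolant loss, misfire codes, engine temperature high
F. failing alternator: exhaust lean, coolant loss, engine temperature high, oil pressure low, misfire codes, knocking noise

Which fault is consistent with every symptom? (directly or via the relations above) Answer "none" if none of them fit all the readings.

Testing each hypothesis:
(A) blown head gasket — does not account for rough idle
(B) cracked intake manifold — vibration at speed ✗; knocking noise ✓; engine temperature high ✓; rough idle ✗; oil pressure low ✓
(C) collapsed lifter — vibration at speed ✓; knocking noise ✓ (via misfire codes → knocking noise); engine temperature high ✓ (via oil pressure low → check-engine light → engine temperature high); rough idle ✓ (via burning smell → rough idle); oil pressure low ✓
(D) failing water pump — does not account for rough idle
(E) faulty oxygen sensor — vibration at speed ✗; knocking noise ✓; engine temperature high ✓; rough idle ✗; oil pressure low ✓
(F) failing alternator — vibration at speed ✗; knocking noise ✓; engine temperature high ✓; rough idle ✗; oil pressure low ✓
Only (C) is consistent with every observation.

C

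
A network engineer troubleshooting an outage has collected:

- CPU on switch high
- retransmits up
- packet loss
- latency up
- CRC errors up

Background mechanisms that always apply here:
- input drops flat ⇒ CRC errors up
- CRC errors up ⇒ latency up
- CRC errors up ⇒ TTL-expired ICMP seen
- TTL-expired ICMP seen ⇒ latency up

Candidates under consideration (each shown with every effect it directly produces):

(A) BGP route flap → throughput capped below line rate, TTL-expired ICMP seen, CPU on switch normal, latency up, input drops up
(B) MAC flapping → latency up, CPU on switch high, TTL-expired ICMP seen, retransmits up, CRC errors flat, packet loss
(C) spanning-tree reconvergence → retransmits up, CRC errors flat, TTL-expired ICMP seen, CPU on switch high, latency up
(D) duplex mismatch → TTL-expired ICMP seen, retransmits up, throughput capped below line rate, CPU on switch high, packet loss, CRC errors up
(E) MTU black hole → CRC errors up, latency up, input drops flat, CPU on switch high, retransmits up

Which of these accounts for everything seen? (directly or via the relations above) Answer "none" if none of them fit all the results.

D

For each candidate, compare predicted effects to what was observed:
(A) BGP route flap — CPU on switch high NO; retransmits up NO; packet loss NO; latency up yes; CRC errors up NO
(B) MAC flapping — CPU on switch high yes; retransmits up yes; packet loss yes; latency up yes; CRC errors up NO
(C) spanning-tree reconvergence — CPU on switch high yes; retransmits up yes; packet loss NO; latency up yes; CRC errors up NO
(D) duplex mismatch — CPU on switch high yes; retransmits up yes; packet loss yes; latency up yes (through CRC errors up → latency up); CRC errors up yes
(E) MTU black hole — does not account for packet loss
(D) alone accounts for all the evidence.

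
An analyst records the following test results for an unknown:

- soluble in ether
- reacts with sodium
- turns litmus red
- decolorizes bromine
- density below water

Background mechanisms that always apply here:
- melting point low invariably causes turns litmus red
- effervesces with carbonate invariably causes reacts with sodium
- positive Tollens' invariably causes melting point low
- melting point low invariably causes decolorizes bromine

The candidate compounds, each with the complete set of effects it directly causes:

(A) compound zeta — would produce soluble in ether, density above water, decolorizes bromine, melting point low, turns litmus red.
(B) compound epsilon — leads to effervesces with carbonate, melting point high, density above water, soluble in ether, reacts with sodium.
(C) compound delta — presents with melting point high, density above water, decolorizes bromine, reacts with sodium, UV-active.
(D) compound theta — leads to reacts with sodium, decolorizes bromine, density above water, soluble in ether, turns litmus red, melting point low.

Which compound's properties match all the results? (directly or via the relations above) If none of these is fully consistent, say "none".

none

Checking each candidate against the observations:
(A) compound zeta — soluble in ether match; reacts with sodium miss; turns litmus red match; decolorizes bromine match; density below water miss
(B) compound epsilon — fails on turns litmus red, decolorizes bromine, density below water (predicts density above water, not density below water)
(C) compound delta — fails on soluble in ether, turns litmus red, density below water (predicts density above water, not density below water)
(D) compound theta — fails on density below water (predicts density above water, not density below water)
None of the listed candidates fits everything.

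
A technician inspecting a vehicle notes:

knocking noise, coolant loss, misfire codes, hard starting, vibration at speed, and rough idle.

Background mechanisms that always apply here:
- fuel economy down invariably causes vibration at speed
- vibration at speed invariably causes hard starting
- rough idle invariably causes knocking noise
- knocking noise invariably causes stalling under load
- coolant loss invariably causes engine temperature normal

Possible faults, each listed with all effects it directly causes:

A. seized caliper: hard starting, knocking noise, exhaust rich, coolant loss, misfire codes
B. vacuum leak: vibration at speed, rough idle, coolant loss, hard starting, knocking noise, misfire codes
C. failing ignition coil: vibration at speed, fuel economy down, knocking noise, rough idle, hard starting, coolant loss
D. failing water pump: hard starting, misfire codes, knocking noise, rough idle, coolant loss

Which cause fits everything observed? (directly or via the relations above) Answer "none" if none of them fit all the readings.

B

Per-candidate check:
(A) seized caliper — knocking noise match; coolant loss match; misfire codes match; hard starting match; vibration at speed miss; rough idle miss
(B) vacuum leak — accounts for every observation
(C) failing ignition coil — does not account for misfire codes
(D) failing water pump — knocking noise match; coolant loss match; misfire codes match; hard starting match; vibration at speed miss; rough idle match
(B) alone accounts for all the evidence.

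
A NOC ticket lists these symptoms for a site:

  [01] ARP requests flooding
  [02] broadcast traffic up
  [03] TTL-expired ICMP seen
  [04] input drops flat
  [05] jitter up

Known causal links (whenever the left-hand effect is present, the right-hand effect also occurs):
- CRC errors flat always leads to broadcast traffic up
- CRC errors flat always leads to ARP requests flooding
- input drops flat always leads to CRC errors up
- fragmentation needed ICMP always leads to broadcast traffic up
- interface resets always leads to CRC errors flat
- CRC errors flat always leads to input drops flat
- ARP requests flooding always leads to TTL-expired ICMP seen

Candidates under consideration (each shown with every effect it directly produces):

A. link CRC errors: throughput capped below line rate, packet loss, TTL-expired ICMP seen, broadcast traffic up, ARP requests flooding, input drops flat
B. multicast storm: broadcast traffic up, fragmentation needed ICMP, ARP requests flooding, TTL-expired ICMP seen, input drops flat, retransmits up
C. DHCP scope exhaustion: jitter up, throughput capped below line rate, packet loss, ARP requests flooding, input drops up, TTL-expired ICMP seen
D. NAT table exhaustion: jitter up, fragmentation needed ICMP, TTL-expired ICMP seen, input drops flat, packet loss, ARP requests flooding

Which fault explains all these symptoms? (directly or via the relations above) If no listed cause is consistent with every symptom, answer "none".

For each candidate, compare predicted effects to what was observed:
(A) link CRC errors — does not account for jitter up
(B) multicast storm — ARP requests flooding ✓; broadcast traffic up ✓; TTL-expired ICMP seen ✓; input drops flat ✓; jitter up ✗
(C) DHCP scope exhaustion — ARP requests flooding ✓; broadcast traffic up ✗; TTL-expired ICMP seen ✓; input drops flat ✗; jitter up ✓
(D) NAT table exhaustion — ARP requests flooding ✓; broadcast traffic up ✓ (by fragmentation needed ICMP → broadcast traffic up); TTL-expired ICMP seen ✓; input drops flat ✓; jitter up ✓
Only (D) is consistent with every observation.

D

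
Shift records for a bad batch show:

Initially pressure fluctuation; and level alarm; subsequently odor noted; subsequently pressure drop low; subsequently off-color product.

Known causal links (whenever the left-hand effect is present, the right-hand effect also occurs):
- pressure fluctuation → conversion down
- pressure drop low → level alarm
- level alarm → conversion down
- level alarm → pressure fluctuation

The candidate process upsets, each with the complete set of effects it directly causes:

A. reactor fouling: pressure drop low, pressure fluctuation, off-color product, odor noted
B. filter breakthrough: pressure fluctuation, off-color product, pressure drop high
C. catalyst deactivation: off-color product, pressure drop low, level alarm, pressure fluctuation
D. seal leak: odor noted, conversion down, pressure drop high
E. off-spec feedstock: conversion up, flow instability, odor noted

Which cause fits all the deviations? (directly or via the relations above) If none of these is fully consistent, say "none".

Per-candidate check:
(A) reactor fouling — accounts for every observation (level alarm through pressure drop low → level alarm)
(B) filter breakthrough — fails on level alarm, odor noted, pressure drop low (predicts pressure drop high, not pressure drop low)
(C) catalyst deactivation — pressure fluctuation yes; level alarm yes; odor noted NO; pressure drop low yes; off-color product yes
(D) seal leak — pressure fluctuation NO; level alarm NO; odor noted yes; pressure drop low NO; off-color product NO
(E) off-spec feedstock — does not account for pressure fluctuation, level alarm, pressure drop low, off-color product
(A) is the only candidate with no mismatches.

A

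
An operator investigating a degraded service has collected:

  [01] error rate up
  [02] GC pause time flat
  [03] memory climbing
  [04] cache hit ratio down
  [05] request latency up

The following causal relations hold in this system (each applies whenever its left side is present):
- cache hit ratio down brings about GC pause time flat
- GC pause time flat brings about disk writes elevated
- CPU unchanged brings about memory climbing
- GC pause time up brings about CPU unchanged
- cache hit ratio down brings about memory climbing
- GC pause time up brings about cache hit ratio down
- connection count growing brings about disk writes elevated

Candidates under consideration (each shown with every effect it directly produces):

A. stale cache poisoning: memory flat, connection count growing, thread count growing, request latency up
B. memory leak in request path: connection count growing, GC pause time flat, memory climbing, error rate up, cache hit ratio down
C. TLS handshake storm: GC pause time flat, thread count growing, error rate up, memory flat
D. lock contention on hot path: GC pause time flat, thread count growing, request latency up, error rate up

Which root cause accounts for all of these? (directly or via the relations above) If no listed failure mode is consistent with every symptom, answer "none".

none

Testing each hypothesis:
(A) stale cache poisoning — error rate up ✗; GC pause time flat ✗; memory climbing ✗; cache hit ratio down ✗; request latency up ✓
(B) memory leak in request path — does not account for request latency up
(C) TLS handshake storm — fails on memory climbing, cache hit ratio down, request latency up (predicts memory flat, not memory climbing)
(D) lock contention on hot path — does not account for memory climbing, cache hit ratio down
None of the listed candidates fits everything.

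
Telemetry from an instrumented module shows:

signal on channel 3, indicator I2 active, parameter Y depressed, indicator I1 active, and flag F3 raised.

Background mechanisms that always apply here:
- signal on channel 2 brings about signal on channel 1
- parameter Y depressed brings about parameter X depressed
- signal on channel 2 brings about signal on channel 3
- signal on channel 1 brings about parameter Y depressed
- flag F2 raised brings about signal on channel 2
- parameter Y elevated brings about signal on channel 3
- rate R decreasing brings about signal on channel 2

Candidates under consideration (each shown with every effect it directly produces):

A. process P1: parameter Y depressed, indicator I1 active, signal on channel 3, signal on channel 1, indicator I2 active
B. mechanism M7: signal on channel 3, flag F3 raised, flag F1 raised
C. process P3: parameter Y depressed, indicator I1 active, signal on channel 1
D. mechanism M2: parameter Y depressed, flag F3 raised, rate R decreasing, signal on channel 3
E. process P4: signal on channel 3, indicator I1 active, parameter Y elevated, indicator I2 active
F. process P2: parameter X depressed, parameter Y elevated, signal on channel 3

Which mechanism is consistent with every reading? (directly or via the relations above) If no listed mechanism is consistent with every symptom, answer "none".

For each candidate, compare predicted effects to what was observed:
(A) process P1 — signal on channel 3 ✓; indicator I2 active ✓; parameter Y depressed ✓; indicator I1 active ✓; flag F3 raised ✗
(B) mechanism M7 — does not account for indicator I2 active, parameter Y depressed, indicator I1 active
(C) process P3 — signal on channel 3 ✗; indicator I2 active ✗; parameter Y depressed ✓; indicator I1 active ✓; flag F3 raised ✗
(D) mechanism M2 — signal on channel 3 ✓; indicator I2 active ✗; parameter Y depressed ✓; indicator I1 active ✗; flag F3 raised ✓
(E) process P4 — signal on channel 3 ✓; indicator I2 active ✓; parameter Y depressed ✗; indicator I1 active ✓; flag F3 raised ✗
(F) process P2 — fails on indicator I2 active, parameter Y depressed, indicator I1 active, flag F3 raised (predicts parameter Y elevated, not parameter Y depressed)
Every candidate fails on at least one observation.

none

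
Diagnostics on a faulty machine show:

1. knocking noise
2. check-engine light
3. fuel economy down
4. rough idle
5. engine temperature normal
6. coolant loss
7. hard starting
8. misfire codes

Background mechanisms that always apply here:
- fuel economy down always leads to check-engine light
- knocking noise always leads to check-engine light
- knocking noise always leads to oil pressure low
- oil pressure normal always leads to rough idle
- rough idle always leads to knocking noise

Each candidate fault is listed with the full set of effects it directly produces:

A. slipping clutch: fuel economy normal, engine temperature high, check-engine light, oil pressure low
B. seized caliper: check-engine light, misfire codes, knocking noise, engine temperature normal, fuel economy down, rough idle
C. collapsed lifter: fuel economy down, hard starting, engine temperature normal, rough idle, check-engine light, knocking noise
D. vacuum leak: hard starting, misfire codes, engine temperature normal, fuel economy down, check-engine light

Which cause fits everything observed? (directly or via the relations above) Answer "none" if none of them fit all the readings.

Testing each hypothesis:
(A) slipping clutch — knocking noise -; check-engine light +; fuel economy down -; rough idle -; engine temperature normal -; coolant loss -; hard starting -; misfire codes -
(B) seized caliper — knocking noise +; check-engine light +; fuel economy down +; rough idle +; engine temperature normal +; coolant loss -; hard starting -; misfire codes +
(C) collapsed lifter — does not account for coolant loss, misfire codes
(D) vacuum leak — knocking noise -; check-engine light +; fuel economy down +; rough idle -; engine temperature normal +; coolant loss -; hard starting +; misfire codes +
No candidate is consistent with all observations.

none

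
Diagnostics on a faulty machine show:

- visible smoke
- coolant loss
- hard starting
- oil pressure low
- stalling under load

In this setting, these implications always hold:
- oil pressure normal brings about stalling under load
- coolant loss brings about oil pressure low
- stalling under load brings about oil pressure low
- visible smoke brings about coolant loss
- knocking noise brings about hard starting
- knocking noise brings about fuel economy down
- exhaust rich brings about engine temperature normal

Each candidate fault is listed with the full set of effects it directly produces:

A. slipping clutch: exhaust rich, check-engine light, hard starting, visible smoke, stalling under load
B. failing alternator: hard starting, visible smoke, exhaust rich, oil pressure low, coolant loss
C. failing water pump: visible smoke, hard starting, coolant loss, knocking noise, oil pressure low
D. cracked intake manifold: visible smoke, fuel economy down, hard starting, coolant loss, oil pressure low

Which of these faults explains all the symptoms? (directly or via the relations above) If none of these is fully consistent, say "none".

Testing each hypothesis:
(A) slipping clutch — accounts for every observation (coolant loss by visible smoke → coolant loss)
(B) failing alternator — visible smoke ✓; coolant loss ✓; hard starting ✓; oil pressure low ✓; stalling under load ✗
(C) failing water pump — visible smoke ✓; coolant loss ✓; hard starting ✓; oil pressure low ✓; stalling under load ✗
(D) cracked intake manifold — does not account for stalling under load
(A) is the only candidate with no mismatches.

A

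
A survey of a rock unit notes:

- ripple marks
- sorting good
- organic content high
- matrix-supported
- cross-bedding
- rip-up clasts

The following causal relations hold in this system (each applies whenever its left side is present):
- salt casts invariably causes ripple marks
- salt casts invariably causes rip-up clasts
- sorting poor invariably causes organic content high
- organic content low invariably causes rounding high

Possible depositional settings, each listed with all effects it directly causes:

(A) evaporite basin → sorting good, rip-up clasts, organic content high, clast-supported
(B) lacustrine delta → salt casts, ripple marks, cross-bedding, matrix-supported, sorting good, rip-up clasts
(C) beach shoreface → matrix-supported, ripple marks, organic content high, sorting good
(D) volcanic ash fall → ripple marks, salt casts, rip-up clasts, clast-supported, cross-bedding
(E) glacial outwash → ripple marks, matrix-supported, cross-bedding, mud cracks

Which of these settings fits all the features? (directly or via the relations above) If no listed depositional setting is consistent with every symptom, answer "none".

none

For each candidate, compare predicted effects to what was observed:
(A) evaporite basin — ripple marks miss; sorting good match; organic content high match; matrix-supported miss; cross-bedding miss; rip-up clasts match
(B) lacustrine delta — ripple marks match; sorting good match; organic content high miss; matrix-supported match; cross-bedding match; rip-up clasts match
(C) beach shoreface — ripple marks match; sorting good match; organic content high match; matrix-supported match; cross-bedding miss; rip-up clasts miss
(D) volcanic ash fall — ripple marks match; sorting good miss; organic content high miss; matrix-supported miss; cross-bedding match; rip-up clasts match
(E) glacial outwash — ripple marks match; sorting good miss; organic content high miss; matrix-supported match; cross-bedding match; rip-up clasts miss
No candidate is consistent with all observations.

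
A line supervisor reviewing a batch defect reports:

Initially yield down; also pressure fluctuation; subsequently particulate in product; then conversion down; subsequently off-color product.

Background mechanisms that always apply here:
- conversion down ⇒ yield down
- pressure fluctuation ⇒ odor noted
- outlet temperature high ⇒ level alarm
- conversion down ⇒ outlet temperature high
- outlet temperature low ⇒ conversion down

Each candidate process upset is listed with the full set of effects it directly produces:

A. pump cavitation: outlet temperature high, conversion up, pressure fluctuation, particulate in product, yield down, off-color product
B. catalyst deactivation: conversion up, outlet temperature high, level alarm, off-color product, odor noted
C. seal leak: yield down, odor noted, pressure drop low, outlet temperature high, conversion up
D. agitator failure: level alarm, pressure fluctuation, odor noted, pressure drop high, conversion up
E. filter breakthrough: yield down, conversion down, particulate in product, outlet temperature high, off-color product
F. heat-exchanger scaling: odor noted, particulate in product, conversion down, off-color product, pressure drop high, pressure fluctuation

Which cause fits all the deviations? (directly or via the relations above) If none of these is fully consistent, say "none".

F

Checking each candidate against the observations:
(A) pump cavitation — yield down yes; pressure fluctuation yes; particulate in product yes; conversion down NO; off-color product yes
(B) catalyst deactivation — yield down NO; pressure fluctuation NO; particulate in product NO; conversion down NO; off-color product yes
(C) seal leak — yield down yes; pressure fluctuation NO; particulate in product NO; conversion down NO; off-color product NO
(D) agitator failure — yield down NO; pressure fluctuation yes; particulate in product NO; conversion down NO; off-color product NO
(E) filter breakthrough — yield down yes; pressure fluctuation NO; particulate in product yes; conversion down yes; off-color product yes
(F) heat-exchanger scaling — yield down yes (via conversion down → yield down); pressure fluctuation yes; particulate in product yes; conversion down yes; off-color product yes
Only (F) is consistent with every observation.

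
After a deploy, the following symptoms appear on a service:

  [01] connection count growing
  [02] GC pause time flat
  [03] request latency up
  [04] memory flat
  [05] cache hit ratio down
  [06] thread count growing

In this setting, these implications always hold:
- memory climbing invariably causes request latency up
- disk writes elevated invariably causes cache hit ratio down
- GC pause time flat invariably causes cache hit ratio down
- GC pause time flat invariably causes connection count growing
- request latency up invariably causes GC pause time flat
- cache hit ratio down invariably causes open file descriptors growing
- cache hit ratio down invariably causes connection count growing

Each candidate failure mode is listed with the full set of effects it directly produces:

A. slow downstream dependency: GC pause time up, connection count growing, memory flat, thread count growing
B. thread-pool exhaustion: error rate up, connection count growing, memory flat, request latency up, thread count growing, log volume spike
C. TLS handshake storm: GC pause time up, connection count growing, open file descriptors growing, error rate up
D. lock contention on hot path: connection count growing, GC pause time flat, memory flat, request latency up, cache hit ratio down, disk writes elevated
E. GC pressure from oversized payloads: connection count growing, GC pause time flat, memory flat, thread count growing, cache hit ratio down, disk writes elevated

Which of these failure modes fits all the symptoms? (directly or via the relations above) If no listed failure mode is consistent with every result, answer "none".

B

Checking each candidate against the observations:
(A) slow downstream dependency — connection count growing +; GC pause time flat -; request latency up -; memory flat +; cache hit ratio down -; thread count growing +
(B) thread-pool exhaustion — connection count growing +; GC pause time flat + (via request latency up → GC pause time flat); request latency up +; memory flat +; cache hit ratio down + (via request latency up → GC pause time flat → cache hit ratio down); thread count growing +
(C) TLS handshake storm — connection count growing +; GC pause time flat -; request latency up -; memory flat -; cache hit ratio down -; thread count growing -
(D) lock contention on hot path — connection count growing +; GC pause time flat +; request latency up +; memory flat +; cache hit ratio down +; thread count growing -
(E) GC pressure from oversized payloads — does not account for request latency up
(B) is the only candidate with no mismatches.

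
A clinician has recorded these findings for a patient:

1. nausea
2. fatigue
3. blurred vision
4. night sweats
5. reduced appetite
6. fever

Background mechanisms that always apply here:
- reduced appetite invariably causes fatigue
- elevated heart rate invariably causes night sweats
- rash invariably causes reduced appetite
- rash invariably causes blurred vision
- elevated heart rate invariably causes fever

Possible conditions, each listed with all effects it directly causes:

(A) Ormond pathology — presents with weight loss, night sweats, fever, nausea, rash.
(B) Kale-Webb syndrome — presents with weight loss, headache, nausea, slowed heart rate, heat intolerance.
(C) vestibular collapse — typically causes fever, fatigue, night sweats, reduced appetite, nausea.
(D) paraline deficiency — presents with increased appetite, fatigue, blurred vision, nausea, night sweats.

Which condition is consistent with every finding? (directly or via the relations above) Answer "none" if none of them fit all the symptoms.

For each candidate, compare predicted effects to what was observed:
(A) Ormond pathology — accounts for every observation (fatigue via rash → reduced appetite → fatigue)
(B) Kale-Webb syndrome — does not account for fatigue, blurred vision, night sweats, reduced appetite, fever
(C) vestibular collapse — does not account for blurred vision
(D) paraline deficiency — nausea +; fatigue +; blurred vision +; night sweats +; reduced appetite -; fever -
(A) is the only candidate with no mismatches.

A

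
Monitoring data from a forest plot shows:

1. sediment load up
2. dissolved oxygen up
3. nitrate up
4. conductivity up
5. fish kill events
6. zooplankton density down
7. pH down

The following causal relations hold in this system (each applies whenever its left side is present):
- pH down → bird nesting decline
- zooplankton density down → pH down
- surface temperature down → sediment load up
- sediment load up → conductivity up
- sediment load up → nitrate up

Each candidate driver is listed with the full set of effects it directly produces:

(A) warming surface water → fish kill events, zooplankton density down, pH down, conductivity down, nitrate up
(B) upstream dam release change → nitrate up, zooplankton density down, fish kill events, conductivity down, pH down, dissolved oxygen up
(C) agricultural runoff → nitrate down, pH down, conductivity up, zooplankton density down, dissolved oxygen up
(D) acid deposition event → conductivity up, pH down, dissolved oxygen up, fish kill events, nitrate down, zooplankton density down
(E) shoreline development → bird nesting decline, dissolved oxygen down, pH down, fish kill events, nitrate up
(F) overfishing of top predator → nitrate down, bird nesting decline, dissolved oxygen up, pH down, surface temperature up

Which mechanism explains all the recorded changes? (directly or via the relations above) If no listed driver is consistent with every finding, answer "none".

Per-candidate check:
(A) warming surface water — sediment load up -; dissolved oxygen up -; nitrate up +; conductivity up -; fish kill events +; zooplankton density down +; pH down +
(B) upstream dam release change — fails on sediment load up, conductivity up (predicts conductivity down, not conductivity up)
(C) agricultural runoff — fails on sediment load up, nitrate up, fish kill events (predicts nitrate down, not nitrate up)
(D) acid deposition event — sediment load up -; dissolved oxygen up +; nitrate up -; conductivity up +; fish kill events +; zooplankton density down +; pH down +
(E) shoreline development — sediment load up -; dissolved oxygen up -; nitrate up +; conductivity up -; fish kill events +; zooplankton density down -; pH down +
(F) overfishing of top predator — sediment load up -; dissolved oxygen up +; nitrate up -; conductivity up -; fish kill events -; zooplankton density down -; pH down +
Every candidate fails on at least one observation.

none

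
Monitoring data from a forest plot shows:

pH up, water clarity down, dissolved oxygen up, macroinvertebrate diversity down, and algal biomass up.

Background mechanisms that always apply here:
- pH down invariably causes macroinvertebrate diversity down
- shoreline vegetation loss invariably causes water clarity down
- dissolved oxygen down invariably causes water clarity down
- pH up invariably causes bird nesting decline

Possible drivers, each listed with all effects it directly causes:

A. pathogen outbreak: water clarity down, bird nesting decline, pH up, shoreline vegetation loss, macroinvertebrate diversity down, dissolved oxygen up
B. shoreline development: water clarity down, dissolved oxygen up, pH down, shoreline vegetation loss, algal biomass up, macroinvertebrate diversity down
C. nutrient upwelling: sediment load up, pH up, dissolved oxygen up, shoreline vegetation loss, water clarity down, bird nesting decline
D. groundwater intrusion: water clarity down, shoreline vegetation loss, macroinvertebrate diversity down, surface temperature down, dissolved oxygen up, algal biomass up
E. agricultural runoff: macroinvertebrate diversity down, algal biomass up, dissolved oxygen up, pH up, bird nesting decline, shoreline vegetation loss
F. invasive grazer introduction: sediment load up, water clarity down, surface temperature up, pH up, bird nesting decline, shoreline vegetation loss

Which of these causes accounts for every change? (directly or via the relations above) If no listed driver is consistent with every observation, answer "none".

E

For each candidate, compare predicted effects to what was observed:
(A) pathogen outbreak — pH up yes; water clarity down yes; dissolved oxygen up yes; macroinvertebrate diversity down yes; algal biomass up NO
(B) shoreline development — fails on pH up (predicts pH down, not pH up)
(C) nutrient upwelling — does not account for macroinvertebrate diversity down, algal biomass up
(D) groundwater intrusion — pH up NO; water clarity down yes; dissolved oxygen up yes; macroinvertebrate diversity down yes; algal biomass up yes
(E) agricultural runoff — pH up yes; water clarity down yes (through shoreline vegetation loss → water clarity down); dissolved oxygen up yes; macroinvertebrate diversity down yes; algal biomass up yes
(F) invasive grazer introduction — does not account for dissolved oxygen up, macroinvertebrate diversity down, algal biomass up
(E) alone accounts for all the evidence.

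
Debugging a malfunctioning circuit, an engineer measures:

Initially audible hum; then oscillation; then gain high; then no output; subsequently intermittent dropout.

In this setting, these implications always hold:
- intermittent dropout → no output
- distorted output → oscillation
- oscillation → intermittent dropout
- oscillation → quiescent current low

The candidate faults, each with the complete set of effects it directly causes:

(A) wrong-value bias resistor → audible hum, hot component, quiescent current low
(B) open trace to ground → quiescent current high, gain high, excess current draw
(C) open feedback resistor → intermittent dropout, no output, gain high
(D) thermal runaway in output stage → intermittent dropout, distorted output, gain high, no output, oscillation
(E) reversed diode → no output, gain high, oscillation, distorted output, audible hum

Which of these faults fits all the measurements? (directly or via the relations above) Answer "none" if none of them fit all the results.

E

Per-candidate check:
(A) wrong-value bias resistor — audible hum ✓; oscillation ✗; gain high ✗; no output ✗; intermittent dropout ✗
(B) open trace to ground — audible hum ✗; oscillation ✗; gain high ✓; no output ✗; intermittent dropout ✗
(C) open feedback resistor — does not account for audible hum, oscillation
(D) thermal runaway in output stage — audible hum ✗; oscillation ✓; gain high ✓; no output ✓; intermittent dropout ✓
(E) reversed diode — accounts for every observation (intermittent dropout via oscillation → intermittent dropout)
Only (E) is consistent with every observation.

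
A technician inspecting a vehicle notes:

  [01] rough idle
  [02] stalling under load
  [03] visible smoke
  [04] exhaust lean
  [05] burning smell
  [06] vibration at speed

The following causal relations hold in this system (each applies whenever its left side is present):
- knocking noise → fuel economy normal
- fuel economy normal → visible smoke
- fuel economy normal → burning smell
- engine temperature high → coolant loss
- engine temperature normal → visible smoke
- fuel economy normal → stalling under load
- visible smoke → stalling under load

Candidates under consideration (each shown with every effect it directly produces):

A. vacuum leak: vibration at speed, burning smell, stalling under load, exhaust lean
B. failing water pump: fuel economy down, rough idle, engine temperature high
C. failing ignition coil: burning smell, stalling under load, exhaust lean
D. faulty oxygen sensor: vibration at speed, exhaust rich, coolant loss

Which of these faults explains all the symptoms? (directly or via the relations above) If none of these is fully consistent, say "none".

For each candidate, compare predicted effects to what was observed:
(A) vacuum leak — rough idle NO; stalling under load yes; visible smoke NO; exhaust lean yes; burning smell yes; vibration at speed yes
(B) failing water pump — rough idle yes; stalling under load NO; visible smoke NO; exhaust lean NO; burning smell NO; vibration at speed NO
(C) failing ignition coil — rough idle NO; stalling under load yes; visible smoke NO; exhaust lean yes; burning smell yes; vibration at speed NO
(D) faulty oxygen sensor — fails on rough idle, stalling under load, visible smoke, exhaust lean, burning smell (predicts exhaust rich, not exhaust lean)
Every candidate fails on at least one observation.

none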